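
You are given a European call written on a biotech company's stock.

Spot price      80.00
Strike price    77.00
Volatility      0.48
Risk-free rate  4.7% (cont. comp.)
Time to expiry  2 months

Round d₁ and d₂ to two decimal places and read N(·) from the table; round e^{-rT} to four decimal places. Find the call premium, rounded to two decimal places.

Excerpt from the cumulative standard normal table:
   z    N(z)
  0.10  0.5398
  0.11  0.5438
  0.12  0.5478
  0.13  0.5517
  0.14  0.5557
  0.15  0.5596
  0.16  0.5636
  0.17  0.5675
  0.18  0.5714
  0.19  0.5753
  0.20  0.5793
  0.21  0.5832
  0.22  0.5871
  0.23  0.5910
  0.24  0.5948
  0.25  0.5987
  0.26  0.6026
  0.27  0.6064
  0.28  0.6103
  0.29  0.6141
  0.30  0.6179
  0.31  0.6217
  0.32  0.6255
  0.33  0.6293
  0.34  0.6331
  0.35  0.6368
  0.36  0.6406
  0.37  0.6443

7.89

σ√T = 0.48·√0.1667 = 0.1960
ln(S/K) + (r + σ²/2)T = ln(80/77) + (0.047 + 0.48²/2)·0.1667 = 0.0382 + 0.0270 = 0.0653
d₁ = 0.0653 / 0.1960 = 0.3330 ⇒ 0.33
d₂ = d₁ − σ√T = 0.3330 − 0.1960 = 0.1370 ⇒ 0.14
exp(−rT) = exp(−0.047·0.1667) = 0.9922
N(d₁) = N(0.33) = 0.6293;  N(d₂) = N(0.14) = 0.5557
C = 80·0.6293 − 77·0.9922·0.5557 = 50.3440 − 42.4551 = 7.8889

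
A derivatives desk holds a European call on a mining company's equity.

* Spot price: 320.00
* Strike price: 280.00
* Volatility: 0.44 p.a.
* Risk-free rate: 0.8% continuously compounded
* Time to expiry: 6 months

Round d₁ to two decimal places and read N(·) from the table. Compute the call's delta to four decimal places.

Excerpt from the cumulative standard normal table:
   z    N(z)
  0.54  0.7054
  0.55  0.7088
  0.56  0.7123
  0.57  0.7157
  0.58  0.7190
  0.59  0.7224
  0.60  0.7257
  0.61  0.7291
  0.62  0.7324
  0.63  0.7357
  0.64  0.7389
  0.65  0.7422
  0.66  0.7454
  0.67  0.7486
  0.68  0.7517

σ√T = 0.44 × 0.7071 = 0.3111
d₁ = [ln(320/280) + (0.008 + 0.44²/2)·0.5] / 0.3111 = [0.1335 + 0.0524] / 0.3111 = 0.5976 → 0.60
N(d₁) = N(0.60) = 0.7257
Δ_call = N(d₁) = 0.7257

0.7257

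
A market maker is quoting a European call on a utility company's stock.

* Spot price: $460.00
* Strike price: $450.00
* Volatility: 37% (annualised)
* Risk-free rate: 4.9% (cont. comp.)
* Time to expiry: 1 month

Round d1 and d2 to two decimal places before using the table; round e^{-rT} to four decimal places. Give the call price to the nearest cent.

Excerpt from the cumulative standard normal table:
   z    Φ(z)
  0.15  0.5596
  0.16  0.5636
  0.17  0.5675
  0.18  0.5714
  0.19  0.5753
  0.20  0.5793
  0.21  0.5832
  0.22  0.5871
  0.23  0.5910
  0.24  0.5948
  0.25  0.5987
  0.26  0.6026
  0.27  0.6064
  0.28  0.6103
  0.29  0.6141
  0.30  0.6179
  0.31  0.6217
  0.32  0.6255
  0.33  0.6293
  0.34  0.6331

σ√T = 0.37·√0.08333 = 0.1068
d₁ = [ln(460/450) + (0.049 + 0.37²/2)·0.08333] / 0.1068 = [0.0220 + 0.0098] / 0.1068 = 0.2974 ≈ 0.30
d₂ = d₁ − σ√T = 0.2974 − 0.1068 = 0.1906 ≈ 0.19
e^(−rT) = e^(−0.049·0.08333) = 0.9959
C = 460·N(0.30) − 450·0.9959·N(0.19) = 460·0.6179 − 450·0.9959·0.5753 = 284.2340 − 257.8236 = 26.4104

$26.41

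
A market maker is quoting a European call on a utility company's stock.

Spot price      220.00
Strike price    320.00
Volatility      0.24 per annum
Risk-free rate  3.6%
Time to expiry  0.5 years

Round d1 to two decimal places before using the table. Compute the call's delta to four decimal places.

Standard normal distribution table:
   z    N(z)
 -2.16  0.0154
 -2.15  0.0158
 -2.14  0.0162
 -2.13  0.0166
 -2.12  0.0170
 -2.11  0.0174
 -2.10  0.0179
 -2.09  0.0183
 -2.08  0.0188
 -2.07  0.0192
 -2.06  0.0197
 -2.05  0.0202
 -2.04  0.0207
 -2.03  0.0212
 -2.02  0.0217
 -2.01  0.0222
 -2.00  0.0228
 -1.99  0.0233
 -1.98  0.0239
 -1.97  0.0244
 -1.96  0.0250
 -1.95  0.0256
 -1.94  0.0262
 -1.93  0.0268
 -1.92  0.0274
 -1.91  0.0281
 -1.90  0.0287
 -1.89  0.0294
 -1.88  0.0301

0.0217

σ√T = 0.24·√0.5 = 0.1697
d₁ = [ln(220/320) + (0.036 + ½·0.24²)·0.5] / (σ√T) = (-0.3747 + 0.0324) / 0.1697 = -2.0170 → -2.02
N(d₁) = N(-2.02) = 0.0217
Δ_call = N(d₁) = 0.0217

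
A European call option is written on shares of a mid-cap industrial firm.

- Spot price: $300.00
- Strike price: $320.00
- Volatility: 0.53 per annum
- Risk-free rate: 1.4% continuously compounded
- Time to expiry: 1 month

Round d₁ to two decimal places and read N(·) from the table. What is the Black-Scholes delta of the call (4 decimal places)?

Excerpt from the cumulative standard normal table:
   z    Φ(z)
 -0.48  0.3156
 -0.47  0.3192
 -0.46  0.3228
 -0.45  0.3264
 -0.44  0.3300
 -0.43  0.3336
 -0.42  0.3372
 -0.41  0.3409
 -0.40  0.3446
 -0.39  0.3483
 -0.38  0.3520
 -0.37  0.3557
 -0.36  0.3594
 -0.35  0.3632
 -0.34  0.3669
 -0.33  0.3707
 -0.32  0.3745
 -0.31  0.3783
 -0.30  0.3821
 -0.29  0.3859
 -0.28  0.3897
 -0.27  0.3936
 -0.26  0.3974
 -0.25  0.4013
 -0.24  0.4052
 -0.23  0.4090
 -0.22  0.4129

σ√T = 0.53·√0.08333 = 0.1530
d₁ = [ln(300/320) + (0.014 + 0.53²/2)·0.08333] / 0.1530 = [-0.0645 + 0.0129] / 0.1530 = -0.3377 which rounds to -0.34
N(d₁) = N(-0.34) = 0.3669
Δ_call = N(d₁) = 0.3669

0.3669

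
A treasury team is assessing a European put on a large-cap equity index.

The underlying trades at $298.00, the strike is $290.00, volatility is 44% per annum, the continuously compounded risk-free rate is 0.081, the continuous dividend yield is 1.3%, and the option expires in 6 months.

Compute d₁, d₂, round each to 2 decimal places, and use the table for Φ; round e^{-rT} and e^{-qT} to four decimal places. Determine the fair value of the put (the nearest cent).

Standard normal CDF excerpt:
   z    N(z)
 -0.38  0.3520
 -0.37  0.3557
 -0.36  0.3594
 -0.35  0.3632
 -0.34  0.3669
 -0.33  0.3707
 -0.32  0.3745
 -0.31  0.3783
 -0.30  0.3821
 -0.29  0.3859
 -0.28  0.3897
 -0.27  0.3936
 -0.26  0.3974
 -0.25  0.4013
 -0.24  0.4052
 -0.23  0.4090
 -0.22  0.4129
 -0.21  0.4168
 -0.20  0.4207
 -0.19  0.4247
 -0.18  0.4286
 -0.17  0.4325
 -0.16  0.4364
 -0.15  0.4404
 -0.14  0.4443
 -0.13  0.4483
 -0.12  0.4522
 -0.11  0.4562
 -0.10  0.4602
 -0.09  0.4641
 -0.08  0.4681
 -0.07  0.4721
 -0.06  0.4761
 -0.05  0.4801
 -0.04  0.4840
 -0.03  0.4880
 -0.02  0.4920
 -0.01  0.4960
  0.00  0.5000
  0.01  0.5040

σ√T = 0.44 × 0.7071 = 0.3111
d₁ = [ln(298/290) + (0.081 − 0.013 + 0.44²/2)·0.5] / 0.3111 = [0.0272 + 0.0824] / 0.3111 = 0.3523 ≈ 0.35
d₂ = d₁ − σ√T = 0.3523 − 0.3111 = 0.0412 ≈ 0.04
e^(−qT) = e^(−0.013·0.5) = 0.9935;  e^(−rT) = e^(−0.081·0.5) = 0.9603
P = 290·0.9603·N(-0.04) − 298·0.9935·N(-0.35) = 290·0.9603·0.4840 − 298·0.9935·0.3632 = 134.7877 − 107.5301 = 27.2576

$27.26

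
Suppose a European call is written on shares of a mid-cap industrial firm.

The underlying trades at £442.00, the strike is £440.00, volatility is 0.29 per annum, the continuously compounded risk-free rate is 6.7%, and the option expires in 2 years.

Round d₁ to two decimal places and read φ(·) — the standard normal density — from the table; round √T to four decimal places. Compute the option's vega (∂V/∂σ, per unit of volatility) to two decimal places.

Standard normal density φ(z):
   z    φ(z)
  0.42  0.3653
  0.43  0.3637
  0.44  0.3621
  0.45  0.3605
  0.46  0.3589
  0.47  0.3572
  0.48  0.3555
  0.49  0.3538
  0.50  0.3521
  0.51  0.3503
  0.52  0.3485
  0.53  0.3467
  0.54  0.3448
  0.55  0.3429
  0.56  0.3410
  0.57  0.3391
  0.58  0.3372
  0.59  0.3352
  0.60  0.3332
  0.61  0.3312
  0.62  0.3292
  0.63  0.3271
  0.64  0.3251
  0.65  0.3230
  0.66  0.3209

σ√T = 0.29 × 1.4142 = 0.4101
ln(S/K) + (r + σ²/2)T = ln(442/440) + (0.067 + 0.29²/2)·2 = 0.0045 + 0.2181 = 0.2226
d₁ = 0.2226 / 0.4101 = 0.5429 ≈ 0.54
√T = √2 = 1.4142
φ(d₁) = φ(0.54) = 0.3448
vega = S·φ(d₁)·√T = 442·0.3448·1.4142 = 215.5263

215.53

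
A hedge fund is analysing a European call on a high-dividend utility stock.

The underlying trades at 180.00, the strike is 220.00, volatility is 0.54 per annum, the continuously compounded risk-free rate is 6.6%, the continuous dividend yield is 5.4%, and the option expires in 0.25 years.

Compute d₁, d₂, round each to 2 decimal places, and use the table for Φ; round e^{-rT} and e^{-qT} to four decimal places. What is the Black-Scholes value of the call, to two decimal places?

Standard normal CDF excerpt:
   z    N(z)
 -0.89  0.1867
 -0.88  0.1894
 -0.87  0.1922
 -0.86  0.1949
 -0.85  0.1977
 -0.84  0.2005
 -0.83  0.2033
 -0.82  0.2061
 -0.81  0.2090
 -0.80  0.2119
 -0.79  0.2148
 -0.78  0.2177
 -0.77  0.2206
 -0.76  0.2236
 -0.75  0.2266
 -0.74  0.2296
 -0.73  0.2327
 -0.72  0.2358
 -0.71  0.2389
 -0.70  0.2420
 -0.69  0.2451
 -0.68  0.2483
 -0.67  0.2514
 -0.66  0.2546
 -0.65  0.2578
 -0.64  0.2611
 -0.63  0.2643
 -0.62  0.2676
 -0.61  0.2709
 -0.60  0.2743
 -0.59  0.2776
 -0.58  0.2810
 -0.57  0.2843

σ√T = 0.54 × 0.5000 = 0.2700
ln(S/K) + (r − q + σ²/2)T = ln(180/220) + (0.066 − 0.054 + 0.54²/2)·0.25 = -0.2007 + 0.0395 = -0.1612
d₁ = -0.1612 / 0.2700 = -0.5971 which rounds to -0.60
d₂ = d₁ − σ√T = -0.5971 − 0.2700 = -0.8671 which rounds to -0.87
e^(−qT) = e^(−0.054·0.25) = 0.9866;  e^(−rT) = e^(−0.066·0.25) = 0.9836
N(d₁) = N(-0.60) = 0.2743;  N(d₂) = N(-0.87) = 0.1922
C = 180·0.9866·0.2743 − 220·0.9836·0.1922 = 48.7124 − 41.5905 = 7.1218

7.12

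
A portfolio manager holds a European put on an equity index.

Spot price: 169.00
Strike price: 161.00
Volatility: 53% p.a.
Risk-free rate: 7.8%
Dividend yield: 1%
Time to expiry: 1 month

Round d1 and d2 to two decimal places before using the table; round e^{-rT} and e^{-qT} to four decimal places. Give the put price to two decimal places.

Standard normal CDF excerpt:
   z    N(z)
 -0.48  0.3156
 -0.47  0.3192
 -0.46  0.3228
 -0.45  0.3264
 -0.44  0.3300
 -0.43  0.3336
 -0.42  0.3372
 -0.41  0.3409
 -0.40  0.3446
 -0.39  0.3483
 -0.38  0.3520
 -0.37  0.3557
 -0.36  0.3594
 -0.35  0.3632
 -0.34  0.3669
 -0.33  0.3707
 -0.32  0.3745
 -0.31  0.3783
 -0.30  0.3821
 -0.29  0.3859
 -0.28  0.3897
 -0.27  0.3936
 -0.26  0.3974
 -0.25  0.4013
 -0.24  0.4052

6.00

σ√T = 0.53·√0.08333 = 0.1530
d₁ = [ln(169/161) + (0.078 − 0.01 + 0.53²/2)·0.08333] / 0.1530 = [0.0485 + 0.0174] / 0.1530 = 0.4305 → 0.43
d₂ = d₁ − σ√T = 0.4305 − 0.1530 = 0.2775 → 0.28
exp(−qT) = exp(−0.01·0.08333) = 0.9992;  exp(−rT) = exp(−0.078·0.08333) = 0.9935
P = 161·0.9935·N(-0.28) − 169·0.9992·N(-0.43) = 161·0.9935·0.3897 − 169·0.9992·0.3336 = 62.3339 − 56.3333 = 6.0006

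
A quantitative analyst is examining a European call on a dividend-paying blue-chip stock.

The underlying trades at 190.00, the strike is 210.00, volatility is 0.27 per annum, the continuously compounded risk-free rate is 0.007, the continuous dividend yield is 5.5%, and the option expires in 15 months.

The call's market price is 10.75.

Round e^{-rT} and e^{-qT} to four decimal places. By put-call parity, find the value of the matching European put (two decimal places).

exp(−qT) = exp(−0.055·1.25) = 0.9336;  exp(−rT) = exp(−0.007·1.25) = 0.9913
Put-call parity: C − P = S·e^(−qT) − K·e^(−rT) = 190·0.9336 − 210·0.9913 = 177.3840 − 208.1730 = -30.7890
P = C − (C − P) = 10.75 − (-30.7890) = 41.5390

41.54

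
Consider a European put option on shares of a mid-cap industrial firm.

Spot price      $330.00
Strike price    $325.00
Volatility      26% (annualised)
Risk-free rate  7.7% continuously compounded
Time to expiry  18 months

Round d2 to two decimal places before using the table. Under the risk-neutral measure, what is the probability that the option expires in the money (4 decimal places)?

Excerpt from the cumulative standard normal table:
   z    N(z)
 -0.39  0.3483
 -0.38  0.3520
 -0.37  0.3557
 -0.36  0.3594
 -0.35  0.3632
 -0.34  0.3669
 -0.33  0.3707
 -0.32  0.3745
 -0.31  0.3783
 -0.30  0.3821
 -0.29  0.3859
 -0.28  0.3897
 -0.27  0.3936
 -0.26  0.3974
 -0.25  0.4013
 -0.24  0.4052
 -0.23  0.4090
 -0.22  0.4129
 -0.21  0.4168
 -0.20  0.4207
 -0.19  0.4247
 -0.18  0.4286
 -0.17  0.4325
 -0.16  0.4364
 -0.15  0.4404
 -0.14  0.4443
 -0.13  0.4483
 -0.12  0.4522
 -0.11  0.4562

0.4013

σ√T = 0.26·√1.5 = 0.3184
ln(S/K) + (r + σ²/2)T = ln(330/325) + (0.077 + 0.26²/2)·1.5 = 0.0153 + 0.1662 = 0.1815
d₁ = 0.1815 / 0.3184 = 0.5699 ⇒ 0.57
d₂ = d₁ − σ√T = 0.5699 − 0.3184 = 0.2514 ⇒ 0.25
Risk-neutral Pr[S_T < K] = N(−d₂) = N(-0.25) = 0.4013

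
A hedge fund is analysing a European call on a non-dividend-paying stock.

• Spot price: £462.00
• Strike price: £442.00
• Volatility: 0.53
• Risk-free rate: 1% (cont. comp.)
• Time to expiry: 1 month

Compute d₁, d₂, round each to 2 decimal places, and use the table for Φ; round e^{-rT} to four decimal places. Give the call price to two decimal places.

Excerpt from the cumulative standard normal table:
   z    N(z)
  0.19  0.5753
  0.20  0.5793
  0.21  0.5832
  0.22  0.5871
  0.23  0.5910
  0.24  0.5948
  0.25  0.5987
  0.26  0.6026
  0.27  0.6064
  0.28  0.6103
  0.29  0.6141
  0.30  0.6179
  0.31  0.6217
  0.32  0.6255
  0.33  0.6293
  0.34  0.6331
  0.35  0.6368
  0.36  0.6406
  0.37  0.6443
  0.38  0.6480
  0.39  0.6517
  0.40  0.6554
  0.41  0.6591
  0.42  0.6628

£38.38

σ√T = 0.53 × 0.2887 = 0.1530
d₁ = [ln(462/442) + (0.01 + ½·0.53²)·0.08333] / (σ√T) = (0.0443 + 0.0125) / 0.1530 = 0.3712 ≈ 0.37
d₂ = 0.3712 − 0.1530 = 0.2182 ≈ 0.22
exp(−rT) = exp(−0.01·0.08333) = 0.9992
N(d₁) = N(0.37) = 0.6443;  N(d₂) = N(0.22) = 0.5871
C = 462·0.6443 − 442·0.9992·0.5871 = 297.6666 − 259.2906 = 38.3760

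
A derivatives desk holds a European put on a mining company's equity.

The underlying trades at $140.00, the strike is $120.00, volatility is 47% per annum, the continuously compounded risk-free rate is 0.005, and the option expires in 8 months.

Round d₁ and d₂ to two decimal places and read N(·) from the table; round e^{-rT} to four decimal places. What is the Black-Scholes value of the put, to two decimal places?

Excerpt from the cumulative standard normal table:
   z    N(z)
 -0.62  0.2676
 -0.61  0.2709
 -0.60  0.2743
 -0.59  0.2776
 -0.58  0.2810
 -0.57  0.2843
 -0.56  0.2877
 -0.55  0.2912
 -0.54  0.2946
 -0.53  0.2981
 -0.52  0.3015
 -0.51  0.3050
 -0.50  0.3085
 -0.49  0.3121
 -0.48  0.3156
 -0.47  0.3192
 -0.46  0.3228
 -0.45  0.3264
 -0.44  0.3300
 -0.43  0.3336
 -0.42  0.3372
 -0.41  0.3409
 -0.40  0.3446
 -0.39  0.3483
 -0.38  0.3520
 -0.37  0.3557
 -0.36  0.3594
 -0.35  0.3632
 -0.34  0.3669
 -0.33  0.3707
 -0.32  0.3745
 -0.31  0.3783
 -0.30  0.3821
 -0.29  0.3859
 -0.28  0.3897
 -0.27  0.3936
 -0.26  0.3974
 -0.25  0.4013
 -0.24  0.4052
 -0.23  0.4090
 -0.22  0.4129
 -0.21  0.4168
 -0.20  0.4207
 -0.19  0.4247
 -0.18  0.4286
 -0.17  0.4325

T = 0.6667;  σ√T = 0.3838
d₁ = [ln(140/120) + (0.005 + ½·0.47²)·0.6667] / (σ√T) = (0.1542 + 0.0770) / 0.3838 = 0.6023 ≈ 0.60
d₂ = 0.6023 − 0.3838 = 0.2185 ≈ 0.22
exp(−rT) = exp(−0.005·0.6667) = 0.9967
P = 120·0.9967·N(-0.22) − 140·N(-0.60) = 120·0.9967·0.4129 − 140·0.2743 = 49.3845 − 38.4020 = 10.9825

$10.98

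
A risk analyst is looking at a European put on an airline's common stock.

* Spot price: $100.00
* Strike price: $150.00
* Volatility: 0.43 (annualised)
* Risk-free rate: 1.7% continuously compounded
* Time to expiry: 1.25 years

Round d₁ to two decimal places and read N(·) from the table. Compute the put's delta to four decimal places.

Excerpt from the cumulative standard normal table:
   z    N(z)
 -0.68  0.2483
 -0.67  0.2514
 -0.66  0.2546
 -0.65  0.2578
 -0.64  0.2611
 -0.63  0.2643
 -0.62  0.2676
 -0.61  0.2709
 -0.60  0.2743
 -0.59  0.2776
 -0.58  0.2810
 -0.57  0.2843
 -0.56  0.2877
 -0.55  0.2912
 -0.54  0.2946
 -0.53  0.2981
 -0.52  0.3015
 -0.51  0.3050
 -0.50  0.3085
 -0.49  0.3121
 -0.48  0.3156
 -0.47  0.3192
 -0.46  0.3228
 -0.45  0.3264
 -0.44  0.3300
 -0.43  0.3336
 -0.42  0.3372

σ√T = 0.43·√1.25 = 0.4808
d₁ = [ln(100/150) + (0.017 + 0.43²/2)·1.25] / 0.4808 = [-0.4055 + 0.1368] / 0.4808 = -0.5588 which rounds to -0.56
N(d₁) = N(-0.56) = 0.2877
Δ_put = N(d₁) − 1 = 0.2877 − 1 = -0.7123

-0.7123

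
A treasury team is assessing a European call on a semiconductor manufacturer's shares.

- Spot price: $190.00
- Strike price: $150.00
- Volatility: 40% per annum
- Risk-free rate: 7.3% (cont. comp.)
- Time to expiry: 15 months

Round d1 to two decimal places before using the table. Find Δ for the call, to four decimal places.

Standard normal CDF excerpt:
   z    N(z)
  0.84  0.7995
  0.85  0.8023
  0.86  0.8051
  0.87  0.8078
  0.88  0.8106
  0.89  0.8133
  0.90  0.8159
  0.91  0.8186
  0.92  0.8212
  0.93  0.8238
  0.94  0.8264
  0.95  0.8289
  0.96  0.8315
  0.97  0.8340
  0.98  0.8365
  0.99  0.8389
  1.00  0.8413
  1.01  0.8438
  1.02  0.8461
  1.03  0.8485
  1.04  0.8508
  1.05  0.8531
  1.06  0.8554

0.8315

σ√T = 0.4·√1.25 = 0.4472
d₁ = [ln(190/150) + (0.073 + 0.4²/2)·1.25] / 0.4472 = [0.2364 + 0.1913] / 0.4472 = 0.9562 → 0.96
N(d₁) = N(0.96) = 0.8315
Δ_call = N(d₁) = 0.8315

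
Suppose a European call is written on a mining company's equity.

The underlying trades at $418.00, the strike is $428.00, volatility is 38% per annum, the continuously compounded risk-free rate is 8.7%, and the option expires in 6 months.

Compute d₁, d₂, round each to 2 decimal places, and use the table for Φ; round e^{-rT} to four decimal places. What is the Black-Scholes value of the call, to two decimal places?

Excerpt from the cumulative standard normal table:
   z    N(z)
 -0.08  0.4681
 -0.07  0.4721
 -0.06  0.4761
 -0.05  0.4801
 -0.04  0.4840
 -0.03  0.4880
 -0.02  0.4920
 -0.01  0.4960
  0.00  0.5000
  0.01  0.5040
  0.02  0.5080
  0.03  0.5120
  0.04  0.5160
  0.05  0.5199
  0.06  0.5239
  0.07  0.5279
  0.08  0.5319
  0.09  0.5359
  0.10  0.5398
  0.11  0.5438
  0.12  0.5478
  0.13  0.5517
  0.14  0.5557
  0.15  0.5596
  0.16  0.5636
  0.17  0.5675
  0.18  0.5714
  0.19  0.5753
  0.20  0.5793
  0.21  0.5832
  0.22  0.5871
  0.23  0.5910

$48.69

T = 0.5;  σ√T = 0.2687
ln(S/K) + (r + σ²/2)T = ln(418/428) + (0.087 + 0.38²/2)·0.5 = -0.0236 + 0.0796 = 0.0560
d₁ = 0.0560 / 0.2687 = 0.2083 ⇒ 0.21
d₂ = d₁ − σ√T = 0.2083 − 0.2687 = -0.0604 ⇒ -0.06
e^(−rT) = e^(−0.087·0.5) = 0.9574
N(d₁) = N(0.21) = 0.5832;  N(d₂) = N(-0.06) = 0.4761
C = 418·0.5832 − 428·0.9574·0.4761 = 243.7776 − 195.0902 = 48.6874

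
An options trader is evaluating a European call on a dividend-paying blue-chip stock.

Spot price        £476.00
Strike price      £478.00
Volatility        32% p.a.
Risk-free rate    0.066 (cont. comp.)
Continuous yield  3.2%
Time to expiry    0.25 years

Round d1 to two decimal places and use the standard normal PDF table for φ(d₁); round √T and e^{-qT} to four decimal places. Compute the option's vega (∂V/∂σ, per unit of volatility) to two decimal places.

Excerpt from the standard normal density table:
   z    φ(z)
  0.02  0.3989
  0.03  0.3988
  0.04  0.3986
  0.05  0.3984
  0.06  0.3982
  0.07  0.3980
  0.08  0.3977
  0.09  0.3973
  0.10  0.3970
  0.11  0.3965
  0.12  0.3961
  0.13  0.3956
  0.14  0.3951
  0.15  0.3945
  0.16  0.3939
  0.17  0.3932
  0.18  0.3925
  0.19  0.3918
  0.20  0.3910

93.61

σ√T = 0.32 × 0.5000 = 0.1600
ln(S/K) + (r − q + σ²/2)T = ln(476/478) + (0.066 − 0.032 + 0.32²/2)·0.25 = -0.0042 + 0.0213 = 0.0171
d₁ = 0.0171 / 0.1600 = 0.1069 ≈ 0.11
√T = √0.25 = 0.5000
φ(d₁) = φ(0.11) = 0.3965
exp(−qT) = exp(−0.032·0.25) = 0.9920
vega = S·exp(−qT)·φ(d₁)·√T = 476·0.9920·0.3965·0.5000 = 93.6121
(The put has the same vega.)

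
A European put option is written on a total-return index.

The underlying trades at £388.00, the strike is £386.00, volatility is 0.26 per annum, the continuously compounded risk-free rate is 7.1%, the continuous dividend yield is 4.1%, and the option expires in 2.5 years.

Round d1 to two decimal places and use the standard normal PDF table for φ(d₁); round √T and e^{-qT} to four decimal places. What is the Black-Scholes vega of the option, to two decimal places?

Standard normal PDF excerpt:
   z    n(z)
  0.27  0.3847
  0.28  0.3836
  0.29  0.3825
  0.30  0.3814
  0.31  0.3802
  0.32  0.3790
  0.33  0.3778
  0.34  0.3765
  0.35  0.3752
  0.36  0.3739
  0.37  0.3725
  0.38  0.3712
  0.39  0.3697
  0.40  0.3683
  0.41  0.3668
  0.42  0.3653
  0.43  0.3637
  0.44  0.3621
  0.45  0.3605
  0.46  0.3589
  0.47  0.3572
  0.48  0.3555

203.93

T = 2.5;  σ√T = 0.4111
d₁ = [ln(388/386) + (0.071 − 0.041 + ½·0.26²)·2.5] / (σ√T) = (0.0052 + 0.1595) / 0.4111 = 0.4006 ⇒ 0.40
√T = √2.5 = 1.5811
φ(d₁) = φ(0.40) = 0.3683
exp(−qT) = exp(−0.041·2.5) = 0.9026
vega = S·exp(−qT)·φ(d₁)·√T = 388·0.9026·0.3683·1.5811 = 203.9333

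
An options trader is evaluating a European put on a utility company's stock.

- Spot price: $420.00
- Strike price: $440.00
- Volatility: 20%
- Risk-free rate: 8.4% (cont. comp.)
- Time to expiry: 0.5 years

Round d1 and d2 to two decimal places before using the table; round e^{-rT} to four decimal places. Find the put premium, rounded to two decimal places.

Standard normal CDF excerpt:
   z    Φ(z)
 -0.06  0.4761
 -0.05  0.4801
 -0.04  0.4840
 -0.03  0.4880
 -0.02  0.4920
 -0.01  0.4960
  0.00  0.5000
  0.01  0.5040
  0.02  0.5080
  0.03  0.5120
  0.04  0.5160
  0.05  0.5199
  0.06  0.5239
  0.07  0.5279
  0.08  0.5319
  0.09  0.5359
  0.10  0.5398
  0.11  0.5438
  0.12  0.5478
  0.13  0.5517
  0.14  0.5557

$24.47

σ√T = 0.2 × 0.7071 = 0.1414
d₁ = [ln(420/440) + (0.084 + 0.2²/2)·0.5] / 0.1414 = [-0.0465 + 0.0520] / 0.1414 = 0.0387 which rounds to 0.04
d₂ = d₁ − σ√T = 0.0387 − 0.1414 = -0.1027 which rounds to -0.10
e^(−rT) = e^(−0.084·0.5) = 0.9589
N(−d₂) = N(0.10) = 0.5398;  N(−d₁) = N(-0.04) = 0.4840
P = 440·0.9589·0.5398 − 420·0.4840 = 227.7503 − 203.2800 = 24.4703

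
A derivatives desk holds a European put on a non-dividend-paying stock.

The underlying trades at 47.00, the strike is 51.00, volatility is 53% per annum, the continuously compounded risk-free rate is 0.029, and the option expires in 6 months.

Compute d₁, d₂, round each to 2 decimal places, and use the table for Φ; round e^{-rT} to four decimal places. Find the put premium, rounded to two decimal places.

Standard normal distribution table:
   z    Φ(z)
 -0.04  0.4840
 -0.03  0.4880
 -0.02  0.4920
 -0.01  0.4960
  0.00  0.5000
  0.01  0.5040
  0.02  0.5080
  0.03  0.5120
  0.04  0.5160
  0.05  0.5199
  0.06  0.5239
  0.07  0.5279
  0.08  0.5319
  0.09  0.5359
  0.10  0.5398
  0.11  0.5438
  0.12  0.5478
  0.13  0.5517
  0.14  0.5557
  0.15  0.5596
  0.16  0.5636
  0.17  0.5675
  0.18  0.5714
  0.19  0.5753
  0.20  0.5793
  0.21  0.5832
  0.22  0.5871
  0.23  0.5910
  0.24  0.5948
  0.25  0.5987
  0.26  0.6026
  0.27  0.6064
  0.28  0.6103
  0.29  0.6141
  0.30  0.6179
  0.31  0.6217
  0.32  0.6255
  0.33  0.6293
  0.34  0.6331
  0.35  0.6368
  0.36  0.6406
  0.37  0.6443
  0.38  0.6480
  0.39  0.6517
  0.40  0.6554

σ√T = 0.53·√0.5 = 0.3748
d₁ = [ln(47/51) + (0.029 + 0.53²/2)·0.5] / 0.3748 = [-0.0817 + 0.0847] / 0.3748 = 0.0081 → 0.01
d₂ = d₁ − σ√T = 0.0081 − 0.3748 = -0.3666 → -0.37
exp(−rT) = exp(−0.029·0.5) = 0.9856
P = 51·0.9856·N(0.37) − 47·N(-0.01) = 51·0.9856·0.6443 − 47·0.4960 = 32.3861 − 23.3120 = 9.0741

9.07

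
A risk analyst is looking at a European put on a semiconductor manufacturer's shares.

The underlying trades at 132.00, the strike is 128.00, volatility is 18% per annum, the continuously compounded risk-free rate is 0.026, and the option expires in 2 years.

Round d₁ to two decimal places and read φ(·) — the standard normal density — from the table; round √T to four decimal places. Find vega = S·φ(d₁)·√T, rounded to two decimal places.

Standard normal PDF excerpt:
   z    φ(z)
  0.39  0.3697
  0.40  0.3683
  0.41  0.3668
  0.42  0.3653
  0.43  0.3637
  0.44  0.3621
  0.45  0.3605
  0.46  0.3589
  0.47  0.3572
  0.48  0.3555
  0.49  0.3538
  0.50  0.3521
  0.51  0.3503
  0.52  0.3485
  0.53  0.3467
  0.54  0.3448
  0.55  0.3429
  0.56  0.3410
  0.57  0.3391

T = 2;  σ√T = 0.2546
ln(S/K) + (r + σ²/2)T = ln(132/128) + (0.026 + 0.18²/2)·2 = 0.0308 + 0.0844 = 0.1152
d₁ = 0.1152 / 0.2546 = 0.4524 ≈ 0.45
√T = √2 = 1.4142
φ(d₁) = φ(0.45) = 0.3605
vega = S·φ(d₁)·√T = 132·0.3605·1.4142 = 67.2961

67.30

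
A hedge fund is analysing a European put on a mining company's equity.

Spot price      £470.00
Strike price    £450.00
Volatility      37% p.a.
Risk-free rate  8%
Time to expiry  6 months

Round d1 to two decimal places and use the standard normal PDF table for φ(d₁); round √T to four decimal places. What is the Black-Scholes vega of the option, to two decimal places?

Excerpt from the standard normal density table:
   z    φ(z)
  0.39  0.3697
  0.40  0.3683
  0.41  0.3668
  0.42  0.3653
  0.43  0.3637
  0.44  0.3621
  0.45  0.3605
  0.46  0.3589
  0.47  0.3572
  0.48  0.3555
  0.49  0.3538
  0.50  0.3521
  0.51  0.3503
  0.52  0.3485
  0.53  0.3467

σ√T = 0.37·√0.5 = 0.2616
d₁ = [ln(470/450) + (0.08 + 0.37²/2)·0.5] / 0.2616 = [0.0435 + 0.0742] / 0.2616 = 0.4499 ≈ 0.45
√T = √0.5 = 0.7071
φ(d₁) = φ(0.45) = 0.3605
vega = S·φ(d₁)·√T = 470·0.3605·0.7071 = 119.8075

119.81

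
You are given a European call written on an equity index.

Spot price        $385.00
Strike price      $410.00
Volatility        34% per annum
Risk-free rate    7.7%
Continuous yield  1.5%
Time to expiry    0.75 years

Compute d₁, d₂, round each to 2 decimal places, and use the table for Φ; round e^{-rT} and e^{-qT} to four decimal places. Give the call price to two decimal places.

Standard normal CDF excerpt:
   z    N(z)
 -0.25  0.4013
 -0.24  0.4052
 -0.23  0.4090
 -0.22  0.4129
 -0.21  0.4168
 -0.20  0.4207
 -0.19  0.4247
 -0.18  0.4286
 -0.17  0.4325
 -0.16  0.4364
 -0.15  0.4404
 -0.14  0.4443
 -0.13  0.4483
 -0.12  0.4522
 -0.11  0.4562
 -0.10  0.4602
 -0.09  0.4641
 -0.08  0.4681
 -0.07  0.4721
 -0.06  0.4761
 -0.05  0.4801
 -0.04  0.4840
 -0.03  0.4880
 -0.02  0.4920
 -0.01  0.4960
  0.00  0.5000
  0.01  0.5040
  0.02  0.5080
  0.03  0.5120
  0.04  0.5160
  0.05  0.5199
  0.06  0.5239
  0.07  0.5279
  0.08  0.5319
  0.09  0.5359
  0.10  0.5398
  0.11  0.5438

$41.20

σ√T = 0.34·√0.75 = 0.2944
d₁ = [ln(385/410) + (0.077 − 0.015 + ½·0.34²)·0.75] / (σ√T) = (-0.0629 + 0.0899) / 0.2944 = 0.0915 ≈ 0.09
d₂ = 0.0915 − 0.2944 = -0.2030 ≈ -0.20
exp(−qT) = exp(−0.015·0.75) = 0.9888;  exp(−rT) = exp(−0.077·0.75) = 0.9439
N(d₁) = N(0.09) = 0.5359;  N(d₂) = N(-0.20) = 0.4207
C = 385·0.9888·0.5359 − 410·0.9439·0.4207 = 204.0107 − 162.8105 = 41.2002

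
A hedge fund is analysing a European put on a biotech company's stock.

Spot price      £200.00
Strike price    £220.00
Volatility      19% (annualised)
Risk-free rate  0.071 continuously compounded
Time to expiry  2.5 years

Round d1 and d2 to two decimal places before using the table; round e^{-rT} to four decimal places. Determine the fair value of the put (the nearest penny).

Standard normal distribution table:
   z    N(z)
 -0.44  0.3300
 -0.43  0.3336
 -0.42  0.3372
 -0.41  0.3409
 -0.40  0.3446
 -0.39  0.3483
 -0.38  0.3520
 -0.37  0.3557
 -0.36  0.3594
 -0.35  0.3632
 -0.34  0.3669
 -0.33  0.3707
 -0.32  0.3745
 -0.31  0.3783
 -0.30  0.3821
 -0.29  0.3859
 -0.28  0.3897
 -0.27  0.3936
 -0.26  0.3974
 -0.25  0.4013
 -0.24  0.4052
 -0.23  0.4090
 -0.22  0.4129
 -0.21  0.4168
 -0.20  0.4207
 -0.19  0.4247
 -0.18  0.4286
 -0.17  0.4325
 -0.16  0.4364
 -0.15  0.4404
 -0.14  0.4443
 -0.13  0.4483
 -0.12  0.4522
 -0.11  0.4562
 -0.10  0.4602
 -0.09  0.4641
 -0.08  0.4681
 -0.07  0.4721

T = 2.5;  σ√T = 0.3004
ln(S/K) + (r + σ²/2)T = ln(200/220) + (0.071 + 0.19²/2)·2.5 = -0.0953 + 0.2226 = 0.1273
d₁ = 0.1273 / 0.3004 = 0.4238 ≈ 0.42
d₂ = d₁ − σ√T = 0.4238 − 0.3004 = 0.1234 ≈ 0.12
exp(−rT) = exp(−0.071·2.5) = 0.8374
N(−d₂) = N(-0.12) = 0.4522;  N(−d₁) = N(-0.42) = 0.3372
P = 220·0.8374·0.4522 − 200·0.3372 = 83.3079 − 67.4400 = 15.8679

£15.87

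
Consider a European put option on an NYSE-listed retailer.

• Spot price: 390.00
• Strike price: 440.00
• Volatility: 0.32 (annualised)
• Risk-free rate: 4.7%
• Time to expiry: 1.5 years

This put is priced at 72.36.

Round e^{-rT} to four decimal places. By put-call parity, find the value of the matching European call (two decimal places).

exp(−rT) = exp(−0.047·1.5) = 0.9319
Put-call parity: C − P = S − K·e^(−rT) = 390 − 440·0.9319 = 390 − 410.0360 = -20.0360
C = P + (C − P) = 72.36 + (-20.0360) = 52.3240

52.32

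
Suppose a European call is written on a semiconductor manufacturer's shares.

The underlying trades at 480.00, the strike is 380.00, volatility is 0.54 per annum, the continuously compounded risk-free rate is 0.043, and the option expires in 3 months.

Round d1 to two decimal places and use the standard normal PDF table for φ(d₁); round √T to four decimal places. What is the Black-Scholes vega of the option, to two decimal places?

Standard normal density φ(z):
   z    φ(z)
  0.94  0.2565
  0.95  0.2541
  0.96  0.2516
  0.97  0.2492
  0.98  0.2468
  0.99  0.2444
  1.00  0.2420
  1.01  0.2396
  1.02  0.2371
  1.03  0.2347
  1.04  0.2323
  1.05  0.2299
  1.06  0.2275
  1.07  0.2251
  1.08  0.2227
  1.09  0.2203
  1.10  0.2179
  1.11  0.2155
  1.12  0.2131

55.75

T = 0.25;  σ√T = 0.2700
d₁ = [ln(480/380) + (0.043 + 0.54²/2)·0.25] / 0.2700 = [0.2336 + 0.0472] / 0.2700 = 1.0401 which rounds to 1.04
√T = √0.25 = 0.5000
φ(d₁) = φ(1.04) = 0.2323
vega = S·φ(d₁)·√T = 480·0.2323·0.5000 = 55.7520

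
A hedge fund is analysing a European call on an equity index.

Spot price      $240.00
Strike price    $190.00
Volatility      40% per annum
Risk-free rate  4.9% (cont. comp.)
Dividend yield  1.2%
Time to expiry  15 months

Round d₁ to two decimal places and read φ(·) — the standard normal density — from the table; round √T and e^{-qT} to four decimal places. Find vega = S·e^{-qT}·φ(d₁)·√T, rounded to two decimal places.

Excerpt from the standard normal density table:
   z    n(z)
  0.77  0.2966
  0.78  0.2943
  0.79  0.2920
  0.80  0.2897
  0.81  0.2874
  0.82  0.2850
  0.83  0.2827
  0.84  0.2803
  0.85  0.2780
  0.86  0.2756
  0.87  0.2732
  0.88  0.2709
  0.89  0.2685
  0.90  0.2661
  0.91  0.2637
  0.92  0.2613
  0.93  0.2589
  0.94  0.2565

σ√T = 0.4 × 1.1180 = 0.4472
d₁ = [ln(240/190) + (0.049 − 0.012 + 0.4²/2)·1.25] / 0.4472 = [0.2336 + 0.1463] / 0.4472 = 0.8494 ≈ 0.85
√T = √1.25 = 1.1180
φ(d₁) = φ(0.85) = 0.2780
exp(−qT) = exp(−0.012·1.25) = 0.9851
vega = S·exp(−qT)·φ(d₁)·√T = 240·0.9851·0.2780·1.1180 = 73.4815

73.48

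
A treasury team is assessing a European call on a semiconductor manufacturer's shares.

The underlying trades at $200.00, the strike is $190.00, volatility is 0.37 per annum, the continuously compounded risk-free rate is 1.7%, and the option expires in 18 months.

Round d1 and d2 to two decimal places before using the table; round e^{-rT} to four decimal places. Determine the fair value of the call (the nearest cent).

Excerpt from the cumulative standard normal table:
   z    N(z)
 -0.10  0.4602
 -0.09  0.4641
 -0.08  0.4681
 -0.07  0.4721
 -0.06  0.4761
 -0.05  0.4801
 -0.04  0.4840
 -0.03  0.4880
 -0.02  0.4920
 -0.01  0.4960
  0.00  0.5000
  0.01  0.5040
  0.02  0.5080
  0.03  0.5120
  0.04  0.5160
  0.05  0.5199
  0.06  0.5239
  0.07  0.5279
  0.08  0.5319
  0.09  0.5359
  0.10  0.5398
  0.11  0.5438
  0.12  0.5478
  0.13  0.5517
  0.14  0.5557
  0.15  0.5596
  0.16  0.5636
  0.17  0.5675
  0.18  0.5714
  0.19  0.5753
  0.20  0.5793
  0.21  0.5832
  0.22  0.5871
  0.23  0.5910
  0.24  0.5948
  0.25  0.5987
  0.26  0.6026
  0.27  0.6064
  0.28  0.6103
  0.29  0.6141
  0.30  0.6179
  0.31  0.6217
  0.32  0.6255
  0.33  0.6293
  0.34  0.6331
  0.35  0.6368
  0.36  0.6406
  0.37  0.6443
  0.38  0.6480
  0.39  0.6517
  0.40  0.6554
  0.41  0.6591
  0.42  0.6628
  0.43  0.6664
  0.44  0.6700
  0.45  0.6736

T = 1.5;  σ√T = 0.4532
d₁ = [ln(200/190) + (0.017 + 0.37²/2)·1.5] / 0.4532 = [0.0513 + 0.1282] / 0.4532 = 0.3960 ≈ 0.40
d₂ = d₁ − σ√T = 0.3960 − 0.4532 = -0.0571 ≈ -0.06
exp(−rT) = exp(−0.017·1.5) = 0.9748
C = 200·N(0.40) − 190·0.9748·N(-0.06) = 200·0.6554 − 190·0.9748·0.4761 = 131.0800 − 88.1794 = 42.9006

$42.90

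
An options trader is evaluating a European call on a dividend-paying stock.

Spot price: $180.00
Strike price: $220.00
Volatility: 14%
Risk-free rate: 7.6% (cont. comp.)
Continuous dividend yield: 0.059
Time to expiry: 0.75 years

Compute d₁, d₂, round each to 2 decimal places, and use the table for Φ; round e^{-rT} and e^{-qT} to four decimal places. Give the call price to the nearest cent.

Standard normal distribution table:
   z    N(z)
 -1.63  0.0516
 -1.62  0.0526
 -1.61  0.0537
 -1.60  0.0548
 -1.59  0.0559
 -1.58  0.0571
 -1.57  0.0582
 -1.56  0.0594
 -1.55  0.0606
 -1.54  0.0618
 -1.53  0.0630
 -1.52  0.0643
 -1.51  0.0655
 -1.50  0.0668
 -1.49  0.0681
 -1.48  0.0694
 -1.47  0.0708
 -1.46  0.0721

σ√T = 0.14 × 0.8660 = 0.1212
d₁ = [ln(180/220) + (0.076 − 0.059 + 0.14²/2)·0.75] / 0.1212 = [-0.2007 + 0.0201] / 0.1212 = -1.4893 ⇒ -1.49
d₂ = d₁ − σ√T = -1.4893 − 0.1212 = -1.6106 ⇒ -1.61
exp(−qT) = exp(−0.059·0.75) = 0.9567;  exp(−rT) = exp(−0.076·0.75) = 0.9446
C = 180·0.9567·N(-1.49) − 220·0.9446·N(-1.61) = 180·0.9567·0.0681 − 220·0.9446·0.0537 = 11.7272 − 11.1595 = 0.5677

$0.57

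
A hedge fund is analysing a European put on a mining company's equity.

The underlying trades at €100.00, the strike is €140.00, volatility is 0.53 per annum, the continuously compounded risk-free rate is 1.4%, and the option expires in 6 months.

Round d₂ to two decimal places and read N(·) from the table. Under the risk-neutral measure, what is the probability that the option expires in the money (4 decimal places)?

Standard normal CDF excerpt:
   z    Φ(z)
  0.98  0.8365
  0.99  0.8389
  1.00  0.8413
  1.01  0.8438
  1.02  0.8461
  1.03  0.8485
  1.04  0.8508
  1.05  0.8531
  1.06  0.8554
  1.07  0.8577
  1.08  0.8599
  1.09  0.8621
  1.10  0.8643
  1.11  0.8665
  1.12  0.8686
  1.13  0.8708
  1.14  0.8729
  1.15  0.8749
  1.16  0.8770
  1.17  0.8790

0.8577

T = 0.5;  σ√T = 0.3748
d₁ = [ln(100/140) + (0.014 + ½·0.53²)·0.5] / (σ√T) = (-0.3365 + 0.0772) / 0.3748 = -0.6918 ⇒ -0.69
d₂ = -0.6918 − 0.3748 = -1.0665 ⇒ -1.07
Risk-neutral Pr[S_T < K] = N(−d₂) = N(1.07) = 0.8577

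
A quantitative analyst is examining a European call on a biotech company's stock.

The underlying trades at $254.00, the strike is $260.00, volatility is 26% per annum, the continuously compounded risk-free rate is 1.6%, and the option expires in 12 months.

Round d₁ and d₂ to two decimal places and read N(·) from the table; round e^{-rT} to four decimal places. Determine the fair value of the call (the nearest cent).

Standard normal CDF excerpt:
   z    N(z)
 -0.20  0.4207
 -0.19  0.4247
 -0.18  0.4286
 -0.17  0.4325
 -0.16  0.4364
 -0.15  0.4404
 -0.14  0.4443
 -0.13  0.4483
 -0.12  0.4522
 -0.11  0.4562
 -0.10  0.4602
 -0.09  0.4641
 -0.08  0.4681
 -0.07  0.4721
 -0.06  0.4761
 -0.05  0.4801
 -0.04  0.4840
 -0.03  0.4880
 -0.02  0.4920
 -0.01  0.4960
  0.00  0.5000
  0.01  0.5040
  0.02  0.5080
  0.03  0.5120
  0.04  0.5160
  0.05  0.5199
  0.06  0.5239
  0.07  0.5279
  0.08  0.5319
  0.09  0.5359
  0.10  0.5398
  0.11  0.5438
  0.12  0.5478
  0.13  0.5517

σ√T = 0.26·√1 = 0.2600
d₁ = [ln(254/260) + (0.016 + ½·0.26²)·1] / (σ√T) = (-0.0233 + 0.0498) / 0.2600 = 0.1017 which rounds to 0.10
d₂ = 0.1017 − 0.2600 = -0.1583 which rounds to -0.16
exp(−rT) = exp(−0.016·1) = 0.9841
N(d₁) = N(0.10) = 0.5398;  N(d₂) = N(-0.16) = 0.4364
C = 254·0.5398 − 260·0.9841·0.4364 = 137.1092 − 111.6599 = 25.4493

$25.45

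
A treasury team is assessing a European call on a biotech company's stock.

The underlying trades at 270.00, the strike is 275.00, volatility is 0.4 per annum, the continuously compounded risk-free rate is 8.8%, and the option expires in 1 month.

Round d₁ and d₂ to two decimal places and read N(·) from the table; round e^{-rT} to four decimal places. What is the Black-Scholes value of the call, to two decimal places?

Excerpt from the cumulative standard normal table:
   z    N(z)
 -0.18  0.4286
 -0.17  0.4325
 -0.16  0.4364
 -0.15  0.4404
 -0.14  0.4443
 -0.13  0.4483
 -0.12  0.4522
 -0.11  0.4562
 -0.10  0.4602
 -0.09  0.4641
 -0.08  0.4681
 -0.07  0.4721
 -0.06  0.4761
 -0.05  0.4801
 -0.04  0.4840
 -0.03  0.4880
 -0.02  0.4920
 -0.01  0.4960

T = 0.08333;  σ√T = 0.1155
d₁ = [ln(270/275) + (0.088 + 0.4²/2)·0.08333] / 0.1155 = [-0.0183 + 0.0140] / 0.1155 = -0.0377 → -0.04
d₂ = d₁ − σ√T = -0.0377 − 0.1155 = -0.1531 → -0.15
e^(−rT) = e^(−0.088·0.08333) = 0.9927
N(d₁) = N(-0.04) = 0.4840;  N(d₂) = N(-0.15) = 0.4404
C = 270·0.4840 − 275·0.9927·0.4404 = 130.6800 − 120.2259 = 10.4541

10.45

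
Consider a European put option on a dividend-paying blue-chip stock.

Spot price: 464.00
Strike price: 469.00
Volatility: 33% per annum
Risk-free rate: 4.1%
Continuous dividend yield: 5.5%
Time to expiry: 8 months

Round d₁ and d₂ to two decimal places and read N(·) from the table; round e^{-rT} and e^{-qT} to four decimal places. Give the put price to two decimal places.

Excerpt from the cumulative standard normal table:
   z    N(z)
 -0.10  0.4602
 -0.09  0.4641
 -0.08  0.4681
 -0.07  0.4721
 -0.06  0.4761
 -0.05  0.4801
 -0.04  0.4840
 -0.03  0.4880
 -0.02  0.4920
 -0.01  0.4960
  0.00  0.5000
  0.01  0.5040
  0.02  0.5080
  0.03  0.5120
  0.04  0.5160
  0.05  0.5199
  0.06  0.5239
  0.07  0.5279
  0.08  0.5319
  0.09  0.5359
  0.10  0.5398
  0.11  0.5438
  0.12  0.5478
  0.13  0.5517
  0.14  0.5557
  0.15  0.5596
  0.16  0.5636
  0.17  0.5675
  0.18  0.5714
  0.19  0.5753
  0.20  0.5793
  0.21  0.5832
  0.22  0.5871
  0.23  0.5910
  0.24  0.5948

53.18

T = 0.6667;  σ√T = 0.2694
d₁ = [ln(464/469) + (0.041 − 0.055 + ½·0.33²)·0.6667] / (σ√T) = (-0.0107 + 0.0270) / 0.2694 = 0.0603 which rounds to 0.06
d₂ = 0.0603 − 0.2694 = -0.2091 which rounds to -0.21
e^(−qT) = e^(−0.055·0.6667) = 0.9640;  e^(−rT) = e^(−0.041·0.6667) = 0.9730
N(−d₂) = N(0.21) = 0.5832;  N(−d₁) = N(-0.06) = 0.4761
P = 469·0.9730·0.5832 − 464·0.9640·0.4761 = 266.1357 − 212.9576 = 53.1781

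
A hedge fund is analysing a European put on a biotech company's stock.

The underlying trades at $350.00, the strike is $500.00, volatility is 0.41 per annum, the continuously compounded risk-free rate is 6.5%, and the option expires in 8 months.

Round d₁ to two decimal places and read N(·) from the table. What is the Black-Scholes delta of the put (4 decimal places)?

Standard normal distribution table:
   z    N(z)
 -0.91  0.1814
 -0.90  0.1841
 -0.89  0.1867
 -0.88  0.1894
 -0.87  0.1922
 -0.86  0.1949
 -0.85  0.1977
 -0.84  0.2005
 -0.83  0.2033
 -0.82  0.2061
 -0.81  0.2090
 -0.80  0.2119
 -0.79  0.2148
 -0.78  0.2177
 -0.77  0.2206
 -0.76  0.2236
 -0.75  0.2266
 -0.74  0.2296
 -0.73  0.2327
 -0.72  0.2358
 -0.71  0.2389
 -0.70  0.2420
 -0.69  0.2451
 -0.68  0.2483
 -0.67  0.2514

σ√T = 0.41·√0.6667 = 0.3348
d₁ = [ln(350/500) + (0.065 + ½·0.41²)·0.6667] / (σ√T) = (-0.3567 + 0.0994) / 0.3348 = -0.7686 which rounds to -0.77
N(d₁) = N(-0.77) = 0.2206
Δ_put = N(d₁) − 1 = 0.2206 − 1 = -0.7794

-0.7794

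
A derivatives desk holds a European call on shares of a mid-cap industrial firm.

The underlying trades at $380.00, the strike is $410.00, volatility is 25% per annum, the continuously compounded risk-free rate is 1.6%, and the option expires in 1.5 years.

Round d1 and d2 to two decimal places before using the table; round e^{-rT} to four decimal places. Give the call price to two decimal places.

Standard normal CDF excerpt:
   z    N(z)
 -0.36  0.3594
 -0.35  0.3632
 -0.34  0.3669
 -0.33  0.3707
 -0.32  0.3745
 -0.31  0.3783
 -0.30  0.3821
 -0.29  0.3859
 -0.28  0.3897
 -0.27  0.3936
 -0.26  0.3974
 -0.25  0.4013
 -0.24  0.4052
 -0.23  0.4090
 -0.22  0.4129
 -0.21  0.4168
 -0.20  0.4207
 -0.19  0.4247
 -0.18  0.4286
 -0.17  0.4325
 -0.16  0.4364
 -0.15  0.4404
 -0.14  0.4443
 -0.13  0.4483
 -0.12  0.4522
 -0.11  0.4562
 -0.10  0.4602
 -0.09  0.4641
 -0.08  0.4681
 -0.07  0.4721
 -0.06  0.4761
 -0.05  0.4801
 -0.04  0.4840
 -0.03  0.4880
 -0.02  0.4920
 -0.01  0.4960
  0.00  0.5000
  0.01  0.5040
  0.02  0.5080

T = 1.5;  σ√T = 0.3062
d₁ = [ln(380/410) + (0.016 + 0.25²/2)·1.5] / 0.3062 = [-0.0760 + 0.0709] / 0.3062 = -0.0167 ≈ -0.02
d₂ = d₁ − σ√T = -0.0167 − 0.3062 = -0.3229 ≈ -0.32
e^(−rT) = e^(−0.016·1.5) = 0.9763
N(d₁) = N(-0.02) = 0.4920;  N(d₂) = N(-0.32) = 0.3745
C = 380·0.4920 − 410·0.9763·0.3745 = 186.9600 − 149.9060 = 37.0540

$37.05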